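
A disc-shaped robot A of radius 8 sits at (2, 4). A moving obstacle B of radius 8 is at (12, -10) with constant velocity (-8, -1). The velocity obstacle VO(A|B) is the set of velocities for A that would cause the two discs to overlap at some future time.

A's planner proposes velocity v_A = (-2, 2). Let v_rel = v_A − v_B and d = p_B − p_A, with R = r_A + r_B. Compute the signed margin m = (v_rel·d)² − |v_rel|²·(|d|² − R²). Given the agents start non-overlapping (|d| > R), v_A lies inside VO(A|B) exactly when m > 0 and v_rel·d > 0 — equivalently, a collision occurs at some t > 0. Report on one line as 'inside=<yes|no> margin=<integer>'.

d = (10, -14),  |d|² = 296;  R = 8+8 = 16,  c = 296−16² = 40
v_rel = (6, 3),  |v_rel|² = 45;  v_rel·d = (6)·(10) + (3)·(-14) = 18
45·t² − 36·t + 40 = 0  ⇒  m = 18² − 45·40 = -1476
m = -1476 < 0,  v_rel·d = 18 > 0  ⇒  outside

inside=no margin=-1476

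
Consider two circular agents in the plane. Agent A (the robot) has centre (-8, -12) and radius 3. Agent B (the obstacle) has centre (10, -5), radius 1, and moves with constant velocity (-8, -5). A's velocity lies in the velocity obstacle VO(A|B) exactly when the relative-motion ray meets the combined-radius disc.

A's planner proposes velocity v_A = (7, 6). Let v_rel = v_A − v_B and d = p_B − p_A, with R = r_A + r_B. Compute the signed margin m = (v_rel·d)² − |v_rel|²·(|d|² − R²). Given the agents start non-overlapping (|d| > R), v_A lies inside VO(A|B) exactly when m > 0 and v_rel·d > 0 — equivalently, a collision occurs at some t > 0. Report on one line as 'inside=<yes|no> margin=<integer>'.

d = (18, 7),  |d|² = 373;  R = 3+1 = 4,  c = 373−4² = 357
v_rel = (15, 11),  |v_rel|² = 346;  v_rel·d = (15)·(18) + (11)·(7) = 347
346·t² − 694·t + 357 = 0  ⇒  m = 347² − 346·357 = -3113
m = -3113 < 0,  v_rel·d = 347 > 0  ⇒  outside

inside=no margin=-3113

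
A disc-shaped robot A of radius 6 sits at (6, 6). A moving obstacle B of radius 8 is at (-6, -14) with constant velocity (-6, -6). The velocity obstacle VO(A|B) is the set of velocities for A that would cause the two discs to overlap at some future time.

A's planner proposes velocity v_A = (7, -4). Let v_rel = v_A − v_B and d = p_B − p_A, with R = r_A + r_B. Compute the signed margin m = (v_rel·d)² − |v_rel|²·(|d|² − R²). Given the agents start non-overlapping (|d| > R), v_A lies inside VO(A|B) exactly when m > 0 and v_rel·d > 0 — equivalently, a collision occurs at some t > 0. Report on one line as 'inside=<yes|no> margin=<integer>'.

d = (-12, -20),  |d|² = 544;  R = 6+8 = 14,  c = 544−14² = 348
v_rel = (13, 2),  |v_rel|² = 173;  v_rel·d = (13)·(-12) + (2)·(-20) = -196
173·t² + 392·t + 348 = 0  ⇒  m = (-196)² − 173·348 = -21788
m = -21788 < 0,  v_rel·d = -196 < 0  ⇒  outside

inside=no margin=-21788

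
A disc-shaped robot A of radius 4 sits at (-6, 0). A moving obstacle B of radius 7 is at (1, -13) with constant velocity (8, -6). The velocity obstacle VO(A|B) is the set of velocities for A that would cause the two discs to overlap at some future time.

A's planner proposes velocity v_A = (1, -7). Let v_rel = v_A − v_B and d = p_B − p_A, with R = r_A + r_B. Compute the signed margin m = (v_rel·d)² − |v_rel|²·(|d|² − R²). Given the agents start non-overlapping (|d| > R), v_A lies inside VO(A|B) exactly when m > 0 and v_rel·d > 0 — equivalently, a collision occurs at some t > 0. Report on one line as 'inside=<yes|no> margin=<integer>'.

d = (7, -13),  |d|² = 218;  R = 4+7 = 11,  c = 218−11² = 97
v_rel = (-7, -1),  |v_rel|² = 50;  v_rel·d = (-7)·(7) + (-1)·(-13) = -36
50·t² + 72·t + 97 = 0  ⇒  m = (-36)² − 50·97 = -3554
m = -3554 < 0,  v_rel·d = -36 < 0  ⇒  outside

inside=no margin=-3554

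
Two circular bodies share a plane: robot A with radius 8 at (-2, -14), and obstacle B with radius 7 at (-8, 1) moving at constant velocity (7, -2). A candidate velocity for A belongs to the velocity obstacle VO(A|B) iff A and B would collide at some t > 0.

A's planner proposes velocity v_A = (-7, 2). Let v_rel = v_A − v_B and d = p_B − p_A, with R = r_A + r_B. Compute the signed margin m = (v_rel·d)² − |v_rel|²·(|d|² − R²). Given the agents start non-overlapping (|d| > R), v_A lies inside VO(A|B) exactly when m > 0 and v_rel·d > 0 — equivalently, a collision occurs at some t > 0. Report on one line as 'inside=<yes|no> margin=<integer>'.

d = (-6, 15),  |d|² = 261;  R = 8+7 = 15,  c = 261−15² = 36
v_rel = (-14, 4),  |v_rel|² = 212;  v_rel·d = (-14)·(-6) + (4)·(15) = 144
212·t² − 288·t + 36 = 0  ⇒  m = 144² − 212·36 = 13104
m = 13104 > 0,  v_rel·d = 144 > 0  ⇒  inside

inside=yes margin=13104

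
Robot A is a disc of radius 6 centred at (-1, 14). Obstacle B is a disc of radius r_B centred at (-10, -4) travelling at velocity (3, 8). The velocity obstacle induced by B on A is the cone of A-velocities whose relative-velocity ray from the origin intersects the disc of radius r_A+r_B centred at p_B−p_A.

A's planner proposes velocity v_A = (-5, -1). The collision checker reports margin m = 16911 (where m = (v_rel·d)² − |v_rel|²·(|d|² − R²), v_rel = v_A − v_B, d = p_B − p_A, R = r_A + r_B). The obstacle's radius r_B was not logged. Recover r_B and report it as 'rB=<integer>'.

m = 16911
d = (-9, -18);  v_rel = (-8, -9),  |v_rel|² = 145
v_rel×d = (-8)·(-18) − (-9)·(-9) = 63
since m = R²·145 − 63²:  R² = (3969 + 16911) / 145 = 144
R = √144 = 12  ⇒  r_B = 12 − 6 = 6

rB=6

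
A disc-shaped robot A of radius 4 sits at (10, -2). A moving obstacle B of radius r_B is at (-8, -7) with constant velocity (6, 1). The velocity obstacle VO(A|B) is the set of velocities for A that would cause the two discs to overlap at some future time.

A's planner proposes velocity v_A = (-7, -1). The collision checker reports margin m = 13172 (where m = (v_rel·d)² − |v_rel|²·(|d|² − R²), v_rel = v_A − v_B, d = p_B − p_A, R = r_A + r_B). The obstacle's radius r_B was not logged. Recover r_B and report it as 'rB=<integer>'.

m = 13172
d = (-18, -5);  v_rel = (-13, -2),  |v_rel|² = 173
v_rel×d = (-13)·(-5) − (-2)·(-18) = 29
since m = R²·173 − 29²:  R² = (841 + 13172) / 173 = 81
R = √81 = 9  ⇒  r_B = 9 − 4 = 5

rB=5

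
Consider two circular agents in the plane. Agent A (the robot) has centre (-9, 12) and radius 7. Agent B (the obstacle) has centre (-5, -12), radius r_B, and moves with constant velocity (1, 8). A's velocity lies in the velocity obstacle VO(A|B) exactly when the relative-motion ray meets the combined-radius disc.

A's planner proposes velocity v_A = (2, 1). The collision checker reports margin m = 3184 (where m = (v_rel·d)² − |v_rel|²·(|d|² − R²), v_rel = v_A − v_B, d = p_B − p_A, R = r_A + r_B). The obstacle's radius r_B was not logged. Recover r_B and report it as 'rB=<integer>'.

m = 3184
d = (4, -24);  v_rel = (1, -7),  |v_rel|² = 50
v_rel×d = (1)·(-24) − (-7)·(4) = 4
since m = R²·50 − 4²:  R² = (16 + 3184) / 50 = 64
R = √64 = 8  ⇒  r_B = 8 − 7 = 1

rB=1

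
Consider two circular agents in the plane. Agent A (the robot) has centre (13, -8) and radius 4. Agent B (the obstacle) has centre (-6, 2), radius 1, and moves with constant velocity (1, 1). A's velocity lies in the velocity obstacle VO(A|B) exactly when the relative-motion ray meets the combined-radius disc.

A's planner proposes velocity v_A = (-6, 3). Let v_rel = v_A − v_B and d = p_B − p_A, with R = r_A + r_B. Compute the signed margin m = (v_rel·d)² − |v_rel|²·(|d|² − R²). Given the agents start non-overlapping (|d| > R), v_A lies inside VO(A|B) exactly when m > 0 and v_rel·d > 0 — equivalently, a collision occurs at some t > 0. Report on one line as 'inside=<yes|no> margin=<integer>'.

d = (-19, 10),  |d|² = 461;  R = 4+1 = 5,  c = 461−5² = 436
v_rel = (-7, 2),  |v_rel|² = 53;  v_rel·d = (-7)·(-19) + (2)·(10) = 153
53·t² − 306·t + 436 = 0  ⇒  m = 153² − 53·436 = 301
m = 301 > 0,  v_rel·d = 153 > 0  ⇒  inside

inside=yes margin=301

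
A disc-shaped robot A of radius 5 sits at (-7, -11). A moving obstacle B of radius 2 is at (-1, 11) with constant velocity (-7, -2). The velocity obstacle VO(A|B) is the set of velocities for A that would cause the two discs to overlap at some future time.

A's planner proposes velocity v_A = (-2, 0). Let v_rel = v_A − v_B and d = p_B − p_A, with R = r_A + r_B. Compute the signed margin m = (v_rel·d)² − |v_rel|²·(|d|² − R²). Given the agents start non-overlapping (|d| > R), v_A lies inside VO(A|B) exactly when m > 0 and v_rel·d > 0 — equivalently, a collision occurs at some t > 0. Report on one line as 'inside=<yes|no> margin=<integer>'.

d = (6, 22),  |d|² = 520;  R = 5+2 = 7,  c = 520−7² = 471
v_rel = (5, 2),  |v_rel|² = 29;  v_rel·d = (5)·(6) + (2)·(22) = 74
29·t² − 148·t + 471 = 0  ⇒  m = 74² − 29·471 = -8183
m = -8183 < 0,  v_rel·d = 74 > 0  ⇒  outside

inside=no margin=-8183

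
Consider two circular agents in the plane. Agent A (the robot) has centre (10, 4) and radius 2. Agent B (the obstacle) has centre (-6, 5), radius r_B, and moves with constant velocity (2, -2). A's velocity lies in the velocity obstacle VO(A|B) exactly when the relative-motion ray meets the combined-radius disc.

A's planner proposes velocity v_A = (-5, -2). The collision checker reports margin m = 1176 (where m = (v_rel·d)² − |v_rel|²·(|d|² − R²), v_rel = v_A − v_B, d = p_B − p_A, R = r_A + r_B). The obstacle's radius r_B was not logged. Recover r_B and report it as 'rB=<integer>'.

m = 1176
d = (-16, 1);  v_rel = (-7, 0),  |v_rel|² = 49
v_rel×d = (-7)·(1) − (0)·(-16) = -7
since m = R²·49 − (-7)²:  R² = (49 + 1176) / 49 = 25
R = √25 = 5  ⇒  r_B = 5 − 2 = 3

rB=3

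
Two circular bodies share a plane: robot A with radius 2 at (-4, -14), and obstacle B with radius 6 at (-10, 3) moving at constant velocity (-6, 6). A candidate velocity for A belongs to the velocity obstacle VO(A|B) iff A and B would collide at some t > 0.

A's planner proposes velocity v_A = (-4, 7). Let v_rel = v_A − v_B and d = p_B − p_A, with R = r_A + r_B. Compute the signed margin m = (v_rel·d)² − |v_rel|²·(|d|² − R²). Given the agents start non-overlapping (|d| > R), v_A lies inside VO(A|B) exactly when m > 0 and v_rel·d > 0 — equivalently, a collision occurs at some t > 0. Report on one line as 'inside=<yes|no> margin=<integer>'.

d = (-6, 17),  |d|² = 325;  R = 2+6 = 8,  c = 325−8² = 261
v_rel = (2, 1),  |v_rel|² = 5;  v_rel·d = (2)·(-6) + (1)·(17) = 5
5·t² − 10·t + 261 = 0  ⇒  m = 5² − 5·261 = -1280
m = -1280 < 0,  v_rel·d = 5 > 0  ⇒  outside

inside=no margin=-1280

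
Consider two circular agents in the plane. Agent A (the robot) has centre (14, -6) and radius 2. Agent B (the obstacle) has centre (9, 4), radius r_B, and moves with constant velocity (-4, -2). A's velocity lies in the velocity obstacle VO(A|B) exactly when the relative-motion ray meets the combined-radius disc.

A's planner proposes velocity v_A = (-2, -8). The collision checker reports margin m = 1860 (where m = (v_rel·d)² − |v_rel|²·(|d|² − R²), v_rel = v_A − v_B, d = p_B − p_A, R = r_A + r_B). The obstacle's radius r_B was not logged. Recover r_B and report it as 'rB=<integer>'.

m = 1860
d = (-5, 10);  v_rel = (2, -6),  |v_rel|² = 40
v_rel×d = (2)·(10) − (-6)·(-5) = -10
since m = R²·40 − (-10)²:  R² = (100 + 1860) / 40 = 49
R = √49 = 7  ⇒  r_B = 7 − 2 = 5

rB=5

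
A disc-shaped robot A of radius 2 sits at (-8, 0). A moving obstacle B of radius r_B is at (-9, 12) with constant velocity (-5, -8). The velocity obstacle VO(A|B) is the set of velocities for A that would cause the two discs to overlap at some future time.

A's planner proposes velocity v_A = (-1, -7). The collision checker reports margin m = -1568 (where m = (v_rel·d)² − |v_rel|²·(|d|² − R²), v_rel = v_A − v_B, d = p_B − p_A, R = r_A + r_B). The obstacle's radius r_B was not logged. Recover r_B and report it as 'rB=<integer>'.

m = -1568
d = (-1, 12);  v_rel = (4, 1),  |v_rel|² = 17
v_rel×d = (4)·(12) − (1)·(-1) = 49
since m = R²·17 − 49²:  R² = (2401 + -1568) / 17 = 49
R = √49 = 7  ⇒  r_B = 7 − 2 = 5

rB=5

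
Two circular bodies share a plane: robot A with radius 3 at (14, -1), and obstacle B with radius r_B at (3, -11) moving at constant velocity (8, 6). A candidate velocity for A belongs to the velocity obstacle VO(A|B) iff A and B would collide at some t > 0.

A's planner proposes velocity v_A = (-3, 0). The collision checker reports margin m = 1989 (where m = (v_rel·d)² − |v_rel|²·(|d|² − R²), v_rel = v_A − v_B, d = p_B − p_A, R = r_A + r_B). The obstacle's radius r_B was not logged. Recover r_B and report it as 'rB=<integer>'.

m = 1989
d = (-11, -10);  v_rel = (-11, -6),  |v_rel|² = 157
v_rel×d = (-11)·(-10) − (-6)·(-11) = 44
since m = R²·157 − 44²:  R² = (1936 + 1989) / 157 = 25
R = √25 = 5  ⇒  r_B = 5 − 3 = 2

rB=2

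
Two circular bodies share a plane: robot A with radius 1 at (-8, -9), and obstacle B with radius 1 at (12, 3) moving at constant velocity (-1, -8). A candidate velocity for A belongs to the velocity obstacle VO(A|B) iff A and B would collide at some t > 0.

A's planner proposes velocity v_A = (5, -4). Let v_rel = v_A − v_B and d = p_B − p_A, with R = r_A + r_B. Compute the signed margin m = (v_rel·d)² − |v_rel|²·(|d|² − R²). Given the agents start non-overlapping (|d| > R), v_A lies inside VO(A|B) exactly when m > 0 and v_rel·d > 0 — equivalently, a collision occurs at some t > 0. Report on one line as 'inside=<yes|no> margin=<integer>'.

d = (20, 12),  |d|² = 544;  R = 1+1 = 2,  c = 544−2² = 540
v_rel = (6, 4),  |v_rel|² = 52;  v_rel·d = (6)·(20) + (4)·(12) = 168
52·t² − 336·t + 540 = 0  ⇒  m = 168² − 52·540 = 144
m = 144 > 0,  v_rel·d = 168 > 0  ⇒  inside

inside=yes margin=144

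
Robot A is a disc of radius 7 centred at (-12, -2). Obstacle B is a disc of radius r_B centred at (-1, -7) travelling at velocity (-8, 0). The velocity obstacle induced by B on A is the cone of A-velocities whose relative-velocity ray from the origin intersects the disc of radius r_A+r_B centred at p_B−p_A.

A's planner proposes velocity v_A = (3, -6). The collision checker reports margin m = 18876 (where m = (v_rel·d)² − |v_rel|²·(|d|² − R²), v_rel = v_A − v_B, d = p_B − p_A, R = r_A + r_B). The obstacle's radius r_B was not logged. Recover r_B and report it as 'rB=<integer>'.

m = 18876
d = (11, -5);  v_rel = (11, -6),  |v_rel|² = 157
v_rel×d = (11)·(-5) − (-6)·(11) = 11
since m = R²·157 − 11²:  R² = (121 + 18876) / 157 = 121
R = √121 = 11  ⇒  r_B = 11 − 7 = 4

rB=4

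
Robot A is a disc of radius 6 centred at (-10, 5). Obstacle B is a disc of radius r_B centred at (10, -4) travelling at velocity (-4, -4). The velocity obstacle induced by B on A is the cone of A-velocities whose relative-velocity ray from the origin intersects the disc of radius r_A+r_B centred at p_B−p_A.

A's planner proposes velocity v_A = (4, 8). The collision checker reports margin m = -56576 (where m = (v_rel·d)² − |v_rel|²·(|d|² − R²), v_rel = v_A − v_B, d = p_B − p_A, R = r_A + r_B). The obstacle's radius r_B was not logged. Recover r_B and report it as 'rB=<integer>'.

m = -56576
d = (20, -9);  v_rel = (8, 12),  |v_rel|² = 208
v_rel×d = (8)·(-9) − (12)·(20) = -312
since m = R²·208 − (-312)²:  R² = (97344 + -56576) / 208 = 196
R = √196 = 14  ⇒  r_B = 14 − 6 = 8

rB=8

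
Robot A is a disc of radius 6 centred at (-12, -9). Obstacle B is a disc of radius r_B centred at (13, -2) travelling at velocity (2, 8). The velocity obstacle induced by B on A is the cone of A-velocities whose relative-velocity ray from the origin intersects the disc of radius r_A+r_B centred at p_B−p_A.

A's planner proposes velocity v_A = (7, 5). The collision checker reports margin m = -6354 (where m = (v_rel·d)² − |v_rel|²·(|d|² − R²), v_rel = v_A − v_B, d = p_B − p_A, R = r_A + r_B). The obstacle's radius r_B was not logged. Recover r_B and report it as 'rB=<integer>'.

m = -6354
d = (25, 7);  v_rel = (5, -3),  |v_rel|² = 34
v_rel×d = (5)·(7) − (-3)·(25) = 110
since m = R²·34 − 110²:  R² = (12100 + -6354) / 34 = 169
R = √169 = 13  ⇒  r_B = 13 − 6 = 7

rB=7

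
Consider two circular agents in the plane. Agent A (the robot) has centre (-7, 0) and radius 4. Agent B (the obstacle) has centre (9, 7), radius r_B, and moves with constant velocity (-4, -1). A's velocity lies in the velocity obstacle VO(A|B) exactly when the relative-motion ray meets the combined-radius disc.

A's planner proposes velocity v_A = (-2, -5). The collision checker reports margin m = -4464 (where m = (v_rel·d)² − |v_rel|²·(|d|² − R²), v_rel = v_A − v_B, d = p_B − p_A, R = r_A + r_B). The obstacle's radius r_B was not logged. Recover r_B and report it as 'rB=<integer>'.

m = -4464
d = (16, 7);  v_rel = (2, -4),  |v_rel|² = 20
v_rel×d = (2)·(7) − (-4)·(16) = 78
since m = R²·20 − 78²:  R² = (6084 + -4464) / 20 = 81
R = √81 = 9  ⇒  r_B = 9 − 4 = 5

rB=5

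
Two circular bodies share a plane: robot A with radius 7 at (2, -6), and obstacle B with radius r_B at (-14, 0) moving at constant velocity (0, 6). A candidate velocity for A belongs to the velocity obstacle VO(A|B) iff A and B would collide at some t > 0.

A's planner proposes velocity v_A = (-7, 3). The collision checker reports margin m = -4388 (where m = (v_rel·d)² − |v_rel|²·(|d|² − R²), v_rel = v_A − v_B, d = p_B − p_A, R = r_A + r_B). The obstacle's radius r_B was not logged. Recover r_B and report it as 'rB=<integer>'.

m = -4388
d = (-16, 6);  v_rel = (-7, -3),  |v_rel|² = 58
v_rel×d = (-7)·(6) − (-3)·(-16) = -90
since m = R²·58 − (-90)²:  R² = (8100 + -4388) / 58 = 64
R = √64 = 8  ⇒  r_B = 8 − 7 = 1

rB=1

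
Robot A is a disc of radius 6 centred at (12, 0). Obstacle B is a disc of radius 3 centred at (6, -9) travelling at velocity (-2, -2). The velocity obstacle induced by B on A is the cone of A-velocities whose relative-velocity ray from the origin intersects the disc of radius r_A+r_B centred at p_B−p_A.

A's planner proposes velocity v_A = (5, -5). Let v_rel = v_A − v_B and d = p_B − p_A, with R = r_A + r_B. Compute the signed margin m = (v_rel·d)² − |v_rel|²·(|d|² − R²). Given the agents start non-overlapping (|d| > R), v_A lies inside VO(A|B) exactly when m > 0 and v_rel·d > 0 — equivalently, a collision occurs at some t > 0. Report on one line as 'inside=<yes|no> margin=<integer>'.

d = (-6, -9),  |d|² = 117;  R = 6+3 = 9,  c = 117−9² = 36
v_rel = (7, -3),  |v_rel|² = 58;  v_rel·d = (7)·(-6) + (-3)·(-9) = -15
58·t² + 30·t + 36 = 0  ⇒  m = (-15)² − 58·36 = -1863
m = -1863 < 0,  v_rel·d = -15 < 0  ⇒  outside

inside=no margin=-1863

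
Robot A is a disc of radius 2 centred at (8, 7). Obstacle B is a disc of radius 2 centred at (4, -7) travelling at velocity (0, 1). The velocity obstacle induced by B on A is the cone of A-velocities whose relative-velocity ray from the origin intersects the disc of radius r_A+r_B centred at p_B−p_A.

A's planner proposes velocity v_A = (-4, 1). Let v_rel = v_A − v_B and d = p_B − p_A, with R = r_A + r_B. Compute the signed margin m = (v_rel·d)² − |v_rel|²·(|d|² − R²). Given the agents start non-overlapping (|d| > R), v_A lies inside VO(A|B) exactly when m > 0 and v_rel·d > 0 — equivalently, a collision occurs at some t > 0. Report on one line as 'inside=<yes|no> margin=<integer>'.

d = (-4, -14),  |d|² = 212;  R = 2+2 = 4,  c = 212−4² = 196
v_rel = (-4, 0),  |v_rel|² = 16;  v_rel·d = (-4)·(-4) + (0)·(-14) = 16
16·t² − 32·t + 196 = 0  ⇒  m = 16² − 16·196 = -2880
m = -2880 < 0,  v_rel·d = 16 > 0  ⇒  outside

inside=no margin=-2880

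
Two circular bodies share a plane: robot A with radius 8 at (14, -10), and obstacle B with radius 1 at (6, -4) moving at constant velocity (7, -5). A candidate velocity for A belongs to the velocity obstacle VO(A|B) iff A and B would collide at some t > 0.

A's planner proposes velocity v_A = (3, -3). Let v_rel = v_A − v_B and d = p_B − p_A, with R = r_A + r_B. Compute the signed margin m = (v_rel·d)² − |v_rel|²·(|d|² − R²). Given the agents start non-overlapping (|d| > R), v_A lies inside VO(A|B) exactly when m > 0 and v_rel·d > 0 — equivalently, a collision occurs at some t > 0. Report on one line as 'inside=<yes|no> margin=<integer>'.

d = (-8, 6),  |d|² = 100;  R = 8+1 = 9,  c = 100−9² = 19
v_rel = (-4, 2),  |v_rel|² = 20;  v_rel·d = (-4)·(-8) + (2)·(6) = 44
20·t² − 88·t + 19 = 0  ⇒  m = 44² − 20·19 = 1556
m = 1556 > 0,  v_rel·d = 44 > 0  ⇒  inside

inside=yes margin=1556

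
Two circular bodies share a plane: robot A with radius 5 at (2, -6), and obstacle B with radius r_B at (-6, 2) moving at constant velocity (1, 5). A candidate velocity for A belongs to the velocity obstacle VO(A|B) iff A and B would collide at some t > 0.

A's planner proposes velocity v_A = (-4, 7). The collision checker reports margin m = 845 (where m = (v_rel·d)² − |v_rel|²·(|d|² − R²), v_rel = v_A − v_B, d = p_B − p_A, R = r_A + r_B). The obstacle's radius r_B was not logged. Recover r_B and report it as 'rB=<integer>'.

m = 845
d = (-8, 8);  v_rel = (-5, 2),  |v_rel|² = 29
v_rel×d = (-5)·(8) − (2)·(-8) = -24
since m = R²·29 − (-24)²:  R² = (576 + 845) / 29 = 49
R = √49 = 7  ⇒  r_B = 7 − 5 = 2

rB=2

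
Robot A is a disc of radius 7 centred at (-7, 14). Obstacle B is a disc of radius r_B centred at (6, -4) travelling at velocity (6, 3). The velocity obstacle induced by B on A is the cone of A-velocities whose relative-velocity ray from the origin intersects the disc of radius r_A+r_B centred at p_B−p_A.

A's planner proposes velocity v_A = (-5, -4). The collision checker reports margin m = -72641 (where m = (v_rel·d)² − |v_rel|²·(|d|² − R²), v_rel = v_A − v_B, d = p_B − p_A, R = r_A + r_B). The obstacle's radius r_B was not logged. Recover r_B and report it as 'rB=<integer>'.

m = -72641
d = (13, -18);  v_rel = (-11, -7),  |v_rel|² = 170
v_rel×d = (-11)·(-18) − (-7)·(13) = 289
since m = R²·170 − 289²:  R² = (83521 + -72641) / 170 = 64
R = √64 = 8  ⇒  r_B = 8 − 7 = 1

rB=1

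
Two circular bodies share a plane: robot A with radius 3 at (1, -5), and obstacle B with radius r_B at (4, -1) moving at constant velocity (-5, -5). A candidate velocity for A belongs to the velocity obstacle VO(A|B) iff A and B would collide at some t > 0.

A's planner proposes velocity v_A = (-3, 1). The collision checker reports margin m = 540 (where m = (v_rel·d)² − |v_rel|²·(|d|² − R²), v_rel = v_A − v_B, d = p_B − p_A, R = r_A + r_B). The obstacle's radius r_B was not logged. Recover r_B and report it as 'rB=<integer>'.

m = 540
d = (3, 4);  v_rel = (2, 6),  |v_rel|² = 40
v_rel×d = (2)·(4) − (6)·(3) = -10
since m = R²·40 − (-10)²:  R² = (100 + 540) / 40 = 16
R = √16 = 4  ⇒  r_B = 4 − 3 = 1

rB=1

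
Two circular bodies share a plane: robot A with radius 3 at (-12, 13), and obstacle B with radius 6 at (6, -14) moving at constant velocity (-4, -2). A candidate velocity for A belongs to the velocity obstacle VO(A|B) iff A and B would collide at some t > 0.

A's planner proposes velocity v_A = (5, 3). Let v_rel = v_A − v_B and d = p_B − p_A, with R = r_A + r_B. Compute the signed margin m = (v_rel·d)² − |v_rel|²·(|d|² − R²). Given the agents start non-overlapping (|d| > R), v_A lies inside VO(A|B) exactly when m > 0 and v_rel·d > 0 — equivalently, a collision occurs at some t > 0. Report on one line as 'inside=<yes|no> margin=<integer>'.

d = (18, -27),  |d|² = 1053;  R = 3+6 = 9,  c = 1053−9² = 972
v_rel = (9, 5),  |v_rel|² = 106;  v_rel·d = (9)·(18) + (5)·(-27) = 27
106·t² − 54·t + 972 = 0  ⇒  m = 27² − 106·972 = -102303
m = -102303 < 0,  v_rel·d = 27 > 0  ⇒  outside

inside=no margin=-102303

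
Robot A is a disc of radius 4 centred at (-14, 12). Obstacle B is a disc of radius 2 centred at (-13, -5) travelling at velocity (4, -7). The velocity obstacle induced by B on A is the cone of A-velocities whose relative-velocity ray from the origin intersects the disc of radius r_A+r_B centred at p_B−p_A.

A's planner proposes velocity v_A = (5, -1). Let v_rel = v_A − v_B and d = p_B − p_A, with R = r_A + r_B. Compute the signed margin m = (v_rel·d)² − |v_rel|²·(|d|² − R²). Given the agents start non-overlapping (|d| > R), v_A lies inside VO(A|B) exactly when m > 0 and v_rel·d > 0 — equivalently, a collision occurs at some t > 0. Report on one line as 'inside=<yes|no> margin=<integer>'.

d = (1, -17),  |d|² = 290;  R = 4+2 = 6,  c = 290−6² = 254
v_rel = (1, 6),  |v_rel|² = 37;  v_rel·d = (1)·(1) + (6)·(-17) = -101
37·t² + 202·t + 254 = 0  ⇒  m = (-101)² − 37·254 = 803
m = 803 > 0,  v_rel·d = -101 < 0  ⇒  outside

inside=no margin=803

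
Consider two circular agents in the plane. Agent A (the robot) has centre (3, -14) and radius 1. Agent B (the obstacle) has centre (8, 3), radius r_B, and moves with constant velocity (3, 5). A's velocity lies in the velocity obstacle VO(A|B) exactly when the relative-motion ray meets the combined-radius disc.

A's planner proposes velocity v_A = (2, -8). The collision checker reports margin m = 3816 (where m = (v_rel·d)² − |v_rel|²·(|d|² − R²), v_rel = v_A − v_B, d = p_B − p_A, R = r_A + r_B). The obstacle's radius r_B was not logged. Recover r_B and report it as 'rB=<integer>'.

m = 3816
d = (5, 17);  v_rel = (-1, -13),  |v_rel|² = 170
v_rel×d = (-1)·(17) − (-13)·(5) = 48
since m = R²·170 − 48²:  R² = (2304 + 3816) / 170 = 36
R = √36 = 6  ⇒  r_B = 6 − 1 = 5

rB=5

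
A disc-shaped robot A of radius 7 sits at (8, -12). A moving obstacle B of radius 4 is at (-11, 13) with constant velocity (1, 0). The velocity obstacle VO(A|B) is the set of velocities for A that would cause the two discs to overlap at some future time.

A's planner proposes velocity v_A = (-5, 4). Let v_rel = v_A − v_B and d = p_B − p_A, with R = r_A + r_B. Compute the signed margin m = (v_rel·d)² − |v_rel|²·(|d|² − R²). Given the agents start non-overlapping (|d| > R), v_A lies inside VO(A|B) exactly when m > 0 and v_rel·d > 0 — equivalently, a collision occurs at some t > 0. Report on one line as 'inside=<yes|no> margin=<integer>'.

d = (-19, 25),  |d|² = 986;  R = 7+4 = 11,  c = 986−11² = 865
v_rel = (-6, 4),  |v_rel|² = 52;  v_rel·d = (-6)·(-19) + (4)·(25) = 214
52·t² − 428·t + 865 = 0  ⇒  m = 214² − 52·865 = 816
m = 816 > 0,  v_rel·d = 214 > 0  ⇒  inside

inside=yes margin=816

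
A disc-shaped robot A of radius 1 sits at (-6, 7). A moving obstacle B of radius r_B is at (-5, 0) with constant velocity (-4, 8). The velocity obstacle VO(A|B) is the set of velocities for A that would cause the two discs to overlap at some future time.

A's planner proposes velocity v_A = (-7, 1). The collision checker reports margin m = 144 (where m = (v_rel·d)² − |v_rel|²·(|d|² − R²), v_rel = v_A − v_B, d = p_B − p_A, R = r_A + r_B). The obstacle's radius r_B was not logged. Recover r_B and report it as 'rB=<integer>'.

m = 144
d = (1, -7);  v_rel = (-3, -7),  |v_rel|² = 58
v_rel×d = (-3)·(-7) − (-7)·(1) = 28
since m = R²·58 − 28²:  R² = (784 + 144) / 58 = 16
R = √16 = 4  ⇒  r_B = 4 − 1 = 3

rB=3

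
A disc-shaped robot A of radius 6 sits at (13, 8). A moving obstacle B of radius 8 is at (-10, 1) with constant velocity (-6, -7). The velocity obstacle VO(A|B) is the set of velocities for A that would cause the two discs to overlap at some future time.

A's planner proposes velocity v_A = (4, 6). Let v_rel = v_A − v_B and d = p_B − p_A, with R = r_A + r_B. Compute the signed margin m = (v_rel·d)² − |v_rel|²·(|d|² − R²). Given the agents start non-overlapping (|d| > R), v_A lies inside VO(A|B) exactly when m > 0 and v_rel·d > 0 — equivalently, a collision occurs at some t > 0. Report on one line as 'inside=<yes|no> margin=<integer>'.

d = (-23, -7),  |d|² = 578;  R = 6+8 = 14,  c = 578−14² = 382
v_rel = (10, 13),  |v_rel|² = 269;  v_rel·d = (10)·(-23) + (13)·(-7) = -321
269·t² + 642·t + 382 = 0  ⇒  m = (-321)² − 269·382 = 283
m = 283 > 0,  v_rel·d = -321 < 0  ⇒  outside

inside=no margin=283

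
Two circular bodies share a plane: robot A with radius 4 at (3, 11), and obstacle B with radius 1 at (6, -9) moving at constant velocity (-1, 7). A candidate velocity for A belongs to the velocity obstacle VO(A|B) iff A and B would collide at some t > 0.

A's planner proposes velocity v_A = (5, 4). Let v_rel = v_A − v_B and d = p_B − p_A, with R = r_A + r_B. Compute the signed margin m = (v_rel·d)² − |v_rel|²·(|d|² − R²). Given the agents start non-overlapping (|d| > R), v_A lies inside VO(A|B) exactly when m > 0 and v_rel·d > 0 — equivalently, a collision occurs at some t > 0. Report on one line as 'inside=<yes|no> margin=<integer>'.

d = (3, -20),  |d|² = 409;  R = 4+1 = 5,  c = 409−5² = 384
v_rel = (6, -3),  |v_rel|² = 45;  v_rel·d = (6)·(3) + (-3)·(-20) = 78
45·t² − 156·t + 384 = 0  ⇒  m = 78² − 45·384 = -11196
m = -11196 < 0,  v_rel·d = 78 > 0  ⇒  outside

inside=no margin=-11196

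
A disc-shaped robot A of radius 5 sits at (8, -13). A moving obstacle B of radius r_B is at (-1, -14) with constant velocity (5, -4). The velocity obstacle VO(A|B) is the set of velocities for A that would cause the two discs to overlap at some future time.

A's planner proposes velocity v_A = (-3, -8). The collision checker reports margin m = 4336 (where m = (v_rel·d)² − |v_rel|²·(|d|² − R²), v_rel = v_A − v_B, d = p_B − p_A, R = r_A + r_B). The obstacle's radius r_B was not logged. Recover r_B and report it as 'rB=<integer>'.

m = 4336
d = (-9, -1);  v_rel = (-8, -4),  |v_rel|² = 80
v_rel×d = (-8)·(-1) − (-4)·(-9) = -28
since m = R²·80 − (-28)²:  R² = (784 + 4336) / 80 = 64
R = √64 = 8  ⇒  r_B = 8 − 5 = 3

rB=3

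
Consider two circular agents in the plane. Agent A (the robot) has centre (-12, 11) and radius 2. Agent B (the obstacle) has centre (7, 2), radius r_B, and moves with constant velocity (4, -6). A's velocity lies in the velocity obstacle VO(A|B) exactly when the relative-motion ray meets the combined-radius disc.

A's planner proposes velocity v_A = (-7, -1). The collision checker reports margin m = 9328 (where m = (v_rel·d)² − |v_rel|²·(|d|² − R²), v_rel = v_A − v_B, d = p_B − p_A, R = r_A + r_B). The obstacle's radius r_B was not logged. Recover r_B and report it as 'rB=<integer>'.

m = 9328
d = (19, -9);  v_rel = (-11, 5),  |v_rel|² = 146
v_rel×d = (-11)·(-9) − (5)·(19) = 4
since m = R²·146 − 4²:  R² = (16 + 9328) / 146 = 64
R = √64 = 8  ⇒  r_B = 8 − 2 = 6

rB=6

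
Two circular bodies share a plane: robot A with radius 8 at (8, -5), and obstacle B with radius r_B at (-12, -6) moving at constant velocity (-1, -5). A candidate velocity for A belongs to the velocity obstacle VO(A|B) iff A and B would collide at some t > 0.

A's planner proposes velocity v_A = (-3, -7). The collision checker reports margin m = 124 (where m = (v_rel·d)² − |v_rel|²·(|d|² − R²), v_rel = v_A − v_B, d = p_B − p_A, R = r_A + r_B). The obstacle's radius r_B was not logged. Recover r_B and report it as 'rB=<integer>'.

m = 124
d = (-20, -1);  v_rel = (-2, -2),  |v_rel|² = 8
v_rel×d = (-2)·(-1) − (-2)·(-20) = -38
since m = R²·8 − (-38)²:  R² = (1444 + 124) / 8 = 196
R = √196 = 14  ⇒  r_B = 14 − 8 = 6

rB=6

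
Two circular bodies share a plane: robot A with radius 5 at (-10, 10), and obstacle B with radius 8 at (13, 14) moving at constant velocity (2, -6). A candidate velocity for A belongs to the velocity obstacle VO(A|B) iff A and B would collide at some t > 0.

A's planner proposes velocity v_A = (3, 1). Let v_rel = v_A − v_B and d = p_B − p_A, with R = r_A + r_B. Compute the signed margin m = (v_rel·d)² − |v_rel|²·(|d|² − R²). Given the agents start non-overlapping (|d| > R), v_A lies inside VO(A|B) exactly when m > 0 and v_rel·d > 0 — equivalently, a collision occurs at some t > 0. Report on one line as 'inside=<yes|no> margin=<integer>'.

d = (23, 4),  |d|² = 545;  R = 5+8 = 13,  c = 545−13² = 376
v_rel = (1, 7),  |v_rel|² = 50;  v_rel·d = (1)·(23) + (7)·(4) = 51
50·t² − 102·t + 376 = 0  ⇒  m = 51² − 50·376 = -16199
m = -16199 < 0,  v_rel·d = 51 > 0  ⇒  outside

inside=no margin=-16199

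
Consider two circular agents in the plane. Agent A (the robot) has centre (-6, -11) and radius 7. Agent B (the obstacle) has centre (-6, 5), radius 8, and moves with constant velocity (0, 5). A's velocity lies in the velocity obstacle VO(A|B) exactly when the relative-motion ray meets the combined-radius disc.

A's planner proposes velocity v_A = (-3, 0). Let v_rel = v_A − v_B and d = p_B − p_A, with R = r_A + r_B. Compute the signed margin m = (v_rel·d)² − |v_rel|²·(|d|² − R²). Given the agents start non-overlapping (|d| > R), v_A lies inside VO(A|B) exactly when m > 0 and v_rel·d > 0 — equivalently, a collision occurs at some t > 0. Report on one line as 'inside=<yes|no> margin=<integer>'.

d = (0, 16),  |d|² = 256;  R = 7+8 = 15,  c = 256−15² = 31
v_rel = (-3, -5),  |v_rel|² = 34;  v_rel·d = (-3)·(0) + (-5)·(16) = -80
34·t² + 160·t + 31 = 0  ⇒  m = (-80)² − 34·31 = 5346
m = 5346 > 0,  v_rel·d = -80 < 0  ⇒  outside

inside=no margin=5346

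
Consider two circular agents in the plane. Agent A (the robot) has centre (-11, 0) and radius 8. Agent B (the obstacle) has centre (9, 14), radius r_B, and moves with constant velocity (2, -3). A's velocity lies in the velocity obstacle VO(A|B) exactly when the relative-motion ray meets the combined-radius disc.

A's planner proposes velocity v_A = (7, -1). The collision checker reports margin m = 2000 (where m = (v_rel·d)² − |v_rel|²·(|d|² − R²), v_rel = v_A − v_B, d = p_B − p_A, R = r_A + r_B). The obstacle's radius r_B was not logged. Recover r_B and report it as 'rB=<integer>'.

m = 2000
d = (20, 14);  v_rel = (5, 2),  |v_rel|² = 29
v_rel×d = (5)·(14) − (2)·(20) = 30
since m = R²·29 − 30²:  R² = (900 + 2000) / 29 = 100
R = √100 = 10  ⇒  r_B = 10 − 8 = 2

rB=2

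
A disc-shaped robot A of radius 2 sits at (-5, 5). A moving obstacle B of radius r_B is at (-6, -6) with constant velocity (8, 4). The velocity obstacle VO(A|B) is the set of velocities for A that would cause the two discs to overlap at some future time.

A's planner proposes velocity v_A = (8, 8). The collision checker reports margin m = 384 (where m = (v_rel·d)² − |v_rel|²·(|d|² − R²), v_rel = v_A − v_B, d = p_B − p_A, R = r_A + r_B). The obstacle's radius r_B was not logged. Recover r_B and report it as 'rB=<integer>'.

m = 384
d = (-1, -11);  v_rel = (0, 4),  |v_rel|² = 16
v_rel×d = (0)·(-11) − (4)·(-1) = 4
since m = R²·16 − 4²:  R² = (16 + 384) / 16 = 25
R = √25 = 5  ⇒  r_B = 5 − 2 = 3

rB=3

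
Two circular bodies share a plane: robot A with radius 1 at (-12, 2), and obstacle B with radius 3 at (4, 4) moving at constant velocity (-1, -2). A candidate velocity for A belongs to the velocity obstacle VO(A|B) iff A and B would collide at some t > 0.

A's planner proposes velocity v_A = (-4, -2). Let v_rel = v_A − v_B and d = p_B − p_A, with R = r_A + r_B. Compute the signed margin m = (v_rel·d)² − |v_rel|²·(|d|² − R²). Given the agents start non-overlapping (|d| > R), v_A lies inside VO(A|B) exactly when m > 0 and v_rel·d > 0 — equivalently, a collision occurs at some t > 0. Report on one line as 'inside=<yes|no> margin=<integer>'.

d = (16, 2),  |d|² = 260;  R = 1+3 = 4,  c = 260−4² = 244
v_rel = (-3, 0),  |v_rel|² = 9;  v_rel·d = (-3)·(16) + (0)·(2) = -48
9·t² + 96·t + 244 = 0  ⇒  m = (-48)² − 9·244 = 108
m = 108 > 0,  v_rel·d = -48 < 0  ⇒  outside

inside=no margin=108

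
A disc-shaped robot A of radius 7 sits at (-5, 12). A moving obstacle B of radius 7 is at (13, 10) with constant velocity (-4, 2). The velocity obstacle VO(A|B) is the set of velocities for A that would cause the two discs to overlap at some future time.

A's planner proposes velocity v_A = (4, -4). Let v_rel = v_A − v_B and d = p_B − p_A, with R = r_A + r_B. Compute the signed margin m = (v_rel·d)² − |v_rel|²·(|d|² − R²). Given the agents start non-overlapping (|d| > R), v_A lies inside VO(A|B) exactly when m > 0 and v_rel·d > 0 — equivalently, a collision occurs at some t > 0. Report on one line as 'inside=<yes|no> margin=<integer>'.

d = (18, -2),  |d|² = 328;  R = 7+7 = 14,  c = 328−14² = 132
v_rel = (8, -6),  |v_rel|² = 100;  v_rel·d = (8)·(18) + (-6)·(-2) = 156
100·t² − 312·t + 132 = 0  ⇒  m = 156² − 100·132 = 11136
m = 11136 > 0,  v_rel·d = 156 > 0  ⇒  inside

inside=yes margin=11136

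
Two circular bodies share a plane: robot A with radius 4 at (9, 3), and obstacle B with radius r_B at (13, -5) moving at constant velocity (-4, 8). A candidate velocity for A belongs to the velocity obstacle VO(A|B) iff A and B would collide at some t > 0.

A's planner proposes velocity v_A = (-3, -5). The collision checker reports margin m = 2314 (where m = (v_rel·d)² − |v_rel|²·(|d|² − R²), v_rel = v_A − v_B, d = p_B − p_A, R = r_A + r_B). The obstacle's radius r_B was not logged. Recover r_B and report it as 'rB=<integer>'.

m = 2314
d = (4, -8);  v_rel = (1, -13),  |v_rel|² = 170
v_rel×d = (1)·(-8) − (-13)·(4) = 44
since m = R²·170 − 44²:  R² = (1936 + 2314) / 170 = 25
R = √25 = 5  ⇒  r_B = 5 − 4 = 1

rB=1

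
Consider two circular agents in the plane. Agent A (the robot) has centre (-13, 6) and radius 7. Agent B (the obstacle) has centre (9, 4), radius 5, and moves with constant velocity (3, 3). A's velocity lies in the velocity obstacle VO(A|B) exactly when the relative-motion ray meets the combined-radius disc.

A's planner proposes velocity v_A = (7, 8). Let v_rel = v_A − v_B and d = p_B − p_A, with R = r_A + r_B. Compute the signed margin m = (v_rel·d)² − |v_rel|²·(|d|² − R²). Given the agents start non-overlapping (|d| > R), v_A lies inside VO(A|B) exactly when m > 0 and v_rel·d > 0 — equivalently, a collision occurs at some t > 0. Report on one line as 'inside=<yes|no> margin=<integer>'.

d = (22, -2),  |d|² = 488;  R = 7+5 = 12,  c = 488−12² = 344
v_rel = (4, 5),  |v_rel|² = 41;  v_rel·d = (4)·(22) + (5)·(-2) = 78
41·t² − 156·t + 344 = 0  ⇒  m = 78² − 41·344 = -8020
m = -8020 < 0,  v_rel·d = 78 > 0  ⇒  outside

inside=no margin=-8020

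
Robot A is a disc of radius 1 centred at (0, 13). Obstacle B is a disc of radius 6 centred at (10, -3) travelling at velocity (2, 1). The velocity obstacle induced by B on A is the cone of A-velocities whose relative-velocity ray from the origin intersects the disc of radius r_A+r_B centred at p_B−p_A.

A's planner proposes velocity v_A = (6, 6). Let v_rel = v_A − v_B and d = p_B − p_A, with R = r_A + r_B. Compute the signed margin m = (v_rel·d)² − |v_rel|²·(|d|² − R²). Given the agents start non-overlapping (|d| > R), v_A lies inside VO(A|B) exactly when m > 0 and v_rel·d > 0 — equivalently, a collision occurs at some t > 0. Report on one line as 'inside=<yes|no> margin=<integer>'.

d = (10, -16),  |d|² = 356;  R = 1+6 = 7,  c = 356−7² = 307
v_rel = (4, 5),  |v_rel|² = 41;  v_rel·d = (4)·(10) + (5)·(-16) = -40
41·t² + 80·t + 307 = 0  ⇒  m = (-40)² − 41·307 = -10987
m = -10987 < 0,  v_rel·d = -40 < 0  ⇒  outside

inside=no margin=-10987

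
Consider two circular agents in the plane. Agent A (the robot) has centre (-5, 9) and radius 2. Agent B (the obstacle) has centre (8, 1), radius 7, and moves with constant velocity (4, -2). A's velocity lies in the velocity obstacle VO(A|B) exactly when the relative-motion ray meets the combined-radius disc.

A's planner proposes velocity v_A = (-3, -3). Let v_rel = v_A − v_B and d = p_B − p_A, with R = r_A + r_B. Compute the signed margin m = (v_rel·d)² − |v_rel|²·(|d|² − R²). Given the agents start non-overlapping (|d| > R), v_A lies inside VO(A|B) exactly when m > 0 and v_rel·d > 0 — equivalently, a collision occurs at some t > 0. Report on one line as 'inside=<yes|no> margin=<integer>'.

d = (13, -8),  |d|² = 233;  R = 2+7 = 9,  c = 233−9² = 152
v_rel = (-7, -1),  |v_rel|² = 50;  v_rel·d = (-7)·(13) + (-1)·(-8) = -83
50·t² + 166·t + 152 = 0  ⇒  m = (-83)² − 50·152 = -711
m = -711 < 0,  v_rel·d = -83 < 0  ⇒  outside

inside=no margin=-711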